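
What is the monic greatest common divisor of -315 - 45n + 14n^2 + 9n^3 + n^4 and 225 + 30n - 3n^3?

Euclidean algorithm in ℚ[n]:
  n^4 + 9n^3 + 14n^2 - 45n - 315 = (-(1/3)n - 3)(-3n^3 + 30n + 225) + (24n^2 + 120n + 360)
  -3n^3 + 30n + 225 = (-(1/8)n + 5/8)(24n^2 + 120n + 360) + (0)
Last nonzero remainder: 24n^2 + 120n + 360. Dividing through by 24 gives the monic gcd n^2 + 5n + 15.

15 + 5n + n^2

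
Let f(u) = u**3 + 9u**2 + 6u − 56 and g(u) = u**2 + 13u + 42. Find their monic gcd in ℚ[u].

u + 7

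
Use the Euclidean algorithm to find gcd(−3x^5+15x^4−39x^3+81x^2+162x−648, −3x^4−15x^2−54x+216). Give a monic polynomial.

By polynomial division,
  −3x^5+15x^4−39x^3+81x^2+162x−648 = (x−5)(−3x^4−15x^2−54x+216) + (−24x^3+60x^2−324x+432)
  −3x^4−15x^2−54x+216 = ((1/8)x+5/16)(−24x^3+60x^2−324x+432) + ((27/4)x^2−(27/4)x+81)
  −24x^3+60x^2−324x+432 = (−(32/9)x+16/3)((27/4)x^2−(27/4)x+81) + (0)
Last nonzero remainder: (27/4)x^2−(27/4)x+81. Dividing through by 27/4 gives the monic gcd x^2−x+12.

x^2−x+12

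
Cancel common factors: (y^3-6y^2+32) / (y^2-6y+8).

(y^2-2y-8)/(y-2)

By polynomial division,
  y^3-6y^2+32 = (y)(y^2-6y+8) + (-8y+32)
  y^2-6y+8 = (-(1/8)y+1/4)(-8y+32) + (0)
Last nonzero remainder: -8y+32. Dividing through by -8 gives the monic gcd y-4.
Cancel y-4 from numerator and denominator to get the reduced form.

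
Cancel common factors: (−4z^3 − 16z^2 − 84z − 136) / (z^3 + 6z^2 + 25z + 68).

(−4z − 8)/(z + 4)

By polynomial division,
  −4z^3 − 16z^2 − 84z − 136 = (−4)(z^3 + 6z^2 + 25z + 68) + (8z^2 + 16z + 136)
  z^3 + 6z^2 + 25z + 68 = ((1/8)z + 1/2)(8z^2 + 16z + 136) + (0)
Last nonzero remainder: 8z^2 + 16z + 136. Dividing through by 8 gives the monic gcd z^2 + 2z + 17.
Cancel z^2 + 2z + 17 from numerator and denominator to get the reduced form.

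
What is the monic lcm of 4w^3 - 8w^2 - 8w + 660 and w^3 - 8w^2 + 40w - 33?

Apply the Euclidean algorithm:
  4w^3 - 8w^2 - 8w + 660 = (4)(w^3 - 8w^2 + 40w - 33) + (24w^2 - 168w + 792)
  w^3 - 8w^2 + 40w - 33 = ((1/24)w - 1/24)(24w^2 - 168w + 792) + (0)
Last nonzero remainder: 24w^2 - 168w + 792. Dividing through by 24 gives the monic gcd w^2 - 7w + 33.
Then lcm(f, g) = f·g / gcd(f, g); expanding and making the result monic gives the answer.

w^4 - 3w^3 + 167w - 165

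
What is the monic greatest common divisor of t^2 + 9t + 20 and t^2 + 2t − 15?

t + 5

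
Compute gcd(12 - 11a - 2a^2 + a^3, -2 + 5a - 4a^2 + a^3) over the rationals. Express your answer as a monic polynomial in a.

-1 + a

Apply the Euclidean algorithm:
  a^3 - 2a^2 - 11a + 12 = (a^3 - 4a^2 + 5a - 2) + (2a^2 - 16a + 14)
  a^3 - 4a^2 + 5a - 2 = ((1/2)a + 2)(2a^2 - 16a + 14) + (30a - 30)
  2a^2 - 16a + 14 = ((1/15)a - 7/15)(30a - 30) + (0)
Last nonzero remainder: 30a - 30. Dividing through by 30 gives the monic gcd a - 1.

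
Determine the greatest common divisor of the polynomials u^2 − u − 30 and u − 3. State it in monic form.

1

Repeated division with remainder:
  u^2 − u − 30 = (u + 2)(u − 3) + (−24)
  u − 3 = (−(1/24)u + 1/8)(−24) + (0)
The last nonzero remainder is the constant −24, so the polynomials are coprime and gcd = 1.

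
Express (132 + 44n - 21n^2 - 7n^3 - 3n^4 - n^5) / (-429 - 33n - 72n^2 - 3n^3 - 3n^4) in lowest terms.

Repeated division with remainder:
  -n^5 - 3n^4 - 7n^3 - 21n^2 + 44n + 132 = ((1/3)n + 2/3)(-3n^4 - 3n^3 - 72n^2 - 33n - 429) + (19n^3 + 38n^2 + 209n + 418)
  -3n^4 - 3n^3 - 72n^2 - 33n - 429 = (-(3/19)n + 3/19)(19n^3 + 38n^2 + 209n + 418) + (-45n^2 - 495)
  19n^3 + 38n^2 + 209n + 418 = (-(19/45)n - 38/45)(-45n^2 - 495) + (0)
Last nonzero remainder: -45n^2 - 495. Dividing through by -45 gives the monic gcd n^2 + 11.
Cancel n^2 + 11 from numerator and denominator to get the reduced form.

(-12 - 4n + 3n^2 + n^3)/(39 + 3n + 3n^2)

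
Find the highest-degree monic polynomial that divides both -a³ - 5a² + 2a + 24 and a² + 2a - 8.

By polynomial division,
  -a³ - 5a² + 2a + 24 = (-a - 3)(a² + 2a - 8) + (0)
The last nonzero remainder a² + 2a - 8 is already monic.

a² + 2a - 8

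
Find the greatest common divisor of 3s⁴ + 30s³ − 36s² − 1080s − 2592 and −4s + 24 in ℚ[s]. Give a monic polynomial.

By polynomial division,
  3s⁴ + 30s³ − 36s² − 1080s − 2592 = (−(3/4)s³ − 12s² − 63s − 108)(−4s + 24) + (0)
Last nonzero remainder: −4s + 24. Dividing through by −4 gives the monic gcd s − 6.

s − 6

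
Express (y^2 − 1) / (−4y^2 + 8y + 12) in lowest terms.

(−y + 1)/(4y − 12)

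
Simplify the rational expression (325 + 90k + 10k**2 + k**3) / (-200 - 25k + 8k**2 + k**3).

Repeated division with remainder:
  k**3 + 10k**2 + 90k + 325 = (k**3 + 8k**2 - 25k - 200) + (2k**2 + 115k + 525)
  k**3 + 8k**2 - 25k - 200 = ((1/2)k - 99/4)(2k**2 + 115k + 525) + ((10235/4)k + 51175/4)
  2k**2 + 115k + 525 = ((8/10235)k + 84/2047)((10235/4)k + 51175/4) + (0)
Last nonzero remainder: (10235/4)k + 51175/4. Dividing through by 10235/4 gives the monic gcd k + 5.
Cancel k + 5 from numerator and denominator to get the reduced form.

(65 + 5k + k**2)/(-40 + 3k + k**2)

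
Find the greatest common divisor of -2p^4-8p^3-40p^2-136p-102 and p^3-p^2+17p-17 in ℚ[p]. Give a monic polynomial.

Euclidean algorithm in ℚ[p]:
  -2p^4-8p^3-40p^2-136p-102 = (-2p-10)(p^3-p^2+17p-17) + (-16p^2-272)
  p^3-p^2+17p-17 = (-(1/16)p+1/16)(-16p^2-272) + (0)
Last nonzero remainder: -16p^2-272. Dividing through by -16 gives the monic gcd p^2+17.

p^2+17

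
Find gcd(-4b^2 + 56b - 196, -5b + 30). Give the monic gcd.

1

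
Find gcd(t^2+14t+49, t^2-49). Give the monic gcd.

t+7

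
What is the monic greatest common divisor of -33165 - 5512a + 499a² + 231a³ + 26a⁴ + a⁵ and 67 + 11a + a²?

67 + 11a + a²

Repeated division with remainder:
  a⁵ + 26a⁴ + 231a³ + 499a² - 5512a - 33165 = (a³ + 15a² - a - 495)(a² + 11a + 67) + (0)
The last nonzero remainder a² + 11a + 67 is already monic.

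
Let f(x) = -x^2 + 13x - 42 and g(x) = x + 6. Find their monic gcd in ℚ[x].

By polynomial division,
  -x^2 + 13x - 42 = (-x + 19)(x + 6) + (-156)
  x + 6 = (-(1/156)x - 1/26)(-156) + (0)
The last nonzero remainder is the constant -156, so the polynomials are coprime and gcd = 1.

1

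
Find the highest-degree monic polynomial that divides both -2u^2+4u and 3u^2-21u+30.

u-2

Apply the Euclidean algorithm:
  -2u^2+4u = (-2/3)(3u^2-21u+30) + (-10u+20)
  3u^2-21u+30 = (-(3/10)u+3/2)(-10u+20) + (0)
Last nonzero remainder: -10u+20. Dividing through by -10 gives the monic gcd u-2.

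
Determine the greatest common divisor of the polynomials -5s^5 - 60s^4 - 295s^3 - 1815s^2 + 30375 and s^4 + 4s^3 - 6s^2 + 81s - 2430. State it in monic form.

s^3 + 10s^2 + 54s + 405

By polynomial division,
  -5s^5 - 60s^4 - 295s^3 - 1815s^2 + 30375 = (-5s - 40)(s^4 + 4s^3 - 6s^2 + 81s - 2430) + (-165s^3 - 1650s^2 - 8910s - 66825)
  s^4 + 4s^3 - 6s^2 + 81s - 2430 = (-(1/165)s + 2/55)(-165s^3 - 1650s^2 - 8910s - 66825) + (0)
Last nonzero remainder: -165s^3 - 1650s^2 - 8910s - 66825. Dividing through by -165 gives the monic gcd s^3 + 10s^2 + 54s + 405.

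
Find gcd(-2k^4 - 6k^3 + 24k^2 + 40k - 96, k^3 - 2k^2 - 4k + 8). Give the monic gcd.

k^2 - 4k + 4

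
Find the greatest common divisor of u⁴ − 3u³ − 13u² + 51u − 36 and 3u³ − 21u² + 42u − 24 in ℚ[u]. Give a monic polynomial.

u − 1

By polynomial division,
  u⁴ − 3u³ − 13u² + 51u − 36 = ((1/3)u + 4/3)(3u³ − 21u² + 42u − 24) + (u² + 3u − 4)
  3u³ − 21u² + 42u − 24 = (3u − 30)(u² + 3u − 4) + (144u − 144)
  u² + 3u − 4 = ((1/144)u + 1/36)(144u − 144) + (0)
Last nonzero remainder: 144u − 144. Dividing through by 144 gives the monic gcd u − 1.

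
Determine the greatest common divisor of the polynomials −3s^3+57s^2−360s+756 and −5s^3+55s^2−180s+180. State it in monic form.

Repeated division with remainder:
  −3s^3+57s^2−360s+756 = (3/5)(−5s^3+55s^2−180s+180) + (24s^2−252s+648)
  −5s^3+55s^2−180s+180 = (−(5/24)s+5/48)(24s^2−252s+648) + (−(75/4)s+225/2)
  24s^2−252s+648 = (−(32/25)s+144/25)(−(75/4)s+225/2) + (0)
Last nonzero remainder: −(75/4)s+225/2. Dividing through by −75/4 gives the monic gcd s−6.

s−6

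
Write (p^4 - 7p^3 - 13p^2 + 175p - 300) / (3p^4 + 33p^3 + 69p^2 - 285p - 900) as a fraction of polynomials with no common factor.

(p^2 - 9p + 20)/(3p^2 + 27p + 60)

Repeated division with remainder:
  p^4 - 7p^3 - 13p^2 + 175p - 300 = (1/3)(3p^4 + 33p^3 + 69p^2 - 285p - 900) + (-18p^3 - 36p^2 + 270p)
  3p^4 + 33p^3 + 69p^2 - 285p - 900 = (-(1/6)p - 3/2)(-18p^3 - 36p^2 + 270p) + (60p^2 + 120p - 900)
  -18p^3 - 36p^2 + 270p = (-(3/10)p)(60p^2 + 120p - 900) + (0)
Last nonzero remainder: 60p^2 + 120p - 900. Dividing through by 60 gives the monic gcd p^2 + 2p - 15.
Cancel p^2 + 2p - 15 from numerator and denominator to get the reduced form.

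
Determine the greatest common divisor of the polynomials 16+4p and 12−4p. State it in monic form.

1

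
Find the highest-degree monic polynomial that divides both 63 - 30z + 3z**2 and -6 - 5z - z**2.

1

Euclidean algorithm in ℚ[z]:
  3z**2 - 30z + 63 = (-3)(-z**2 - 5z - 6) + (-45z + 45)
  -z**2 - 5z - 6 = ((1/45)z + 2/15)(-45z + 45) + (-12)
  -45z + 45 = ((15/4)z - 15/4)(-12) + (0)
The last nonzero remainder is the constant -12, so the polynomials are coprime and gcd = 1.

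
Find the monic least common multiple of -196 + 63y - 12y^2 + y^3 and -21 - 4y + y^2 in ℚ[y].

Apply the Euclidean algorithm:
  y^3 - 12y^2 + 63y - 196 = (y - 8)(y^2 - 4y - 21) + (52y - 364)
  y^2 - 4y - 21 = ((1/52)y + 3/52)(52y - 364) + (0)
Last nonzero remainder: 52y - 364. Dividing through by 52 gives the monic gcd y - 7.
Then lcm(f, g) = f·g / gcd(f, g); expanding and making the result monic gives the answer.

-588 - 7y + 27y^2 - 9y^3 + y^4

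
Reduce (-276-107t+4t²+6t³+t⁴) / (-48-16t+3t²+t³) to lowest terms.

By polynomial division,
  t⁴+6t³+4t²-107t-276 = (t+3)(t³+3t²-16t-48) + (11t²-11t-132)
  t³+3t²-16t-48 = ((1/11)t+4/11)(11t²-11t-132) + (0)
Last nonzero remainder: 11t²-11t-132. Dividing through by 11 gives the monic gcd t²-t-12.
Cancel t²-t-12 from numerator and denominator to get the reduced form.

(23+7t+t²)/(4+t)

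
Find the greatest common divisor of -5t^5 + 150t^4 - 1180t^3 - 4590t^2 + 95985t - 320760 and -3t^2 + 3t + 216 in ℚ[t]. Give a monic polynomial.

t^2 - t - 72

By polynomial division,
  -5t^5 + 150t^4 - 1180t^3 - 4590t^2 + 95985t - 320760 = ((5/3)t^3 - (145/3)t^2 + 465t - 1485)(-3t^2 + 3t + 216) + (0)
Last nonzero remainder: -3t^2 + 3t + 216. Dividing through by -3 gives the monic gcd t^2 - t - 72.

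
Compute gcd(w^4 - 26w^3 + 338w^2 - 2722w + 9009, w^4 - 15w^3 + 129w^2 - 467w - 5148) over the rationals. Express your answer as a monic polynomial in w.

By polynomial division,
  w^4 - 26w^3 + 338w^2 - 2722w + 9009 = (w^4 - 15w^3 + 129w^2 - 467w - 5148) + (-11w^3 + 209w^2 - 2255w + 14157)
  w^4 - 15w^3 + 129w^2 - 467w - 5148 = (-(1/11)w - 4/11)(-11w^3 + 209w^2 - 2255w + 14157) + (0)
Last nonzero remainder: -11w^3 + 209w^2 - 2255w + 14157. Dividing through by -11 gives the monic gcd w^3 - 19w^2 + 205w - 1287.

w^3 - 19w^2 + 205w - 1287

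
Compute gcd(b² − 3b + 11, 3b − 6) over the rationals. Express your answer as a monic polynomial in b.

Repeated division with remainder:
  b² − 3b + 11 = ((1/3)b − 1/3)(3b − 6) + (9)
  3b − 6 = ((1/3)b − 2/3)(9) + (0)
The last nonzero remainder is the constant 9, so the polynomials are coprime and gcd = 1.

1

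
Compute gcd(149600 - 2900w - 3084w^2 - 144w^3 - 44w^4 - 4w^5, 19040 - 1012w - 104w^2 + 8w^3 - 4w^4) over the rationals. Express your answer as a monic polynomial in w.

Repeated division with remainder:
  -4w^5 - 44w^4 - 144w^3 - 3084w^2 - 2900w + 149600 = (w + 13)(-4w^4 + 8w^3 - 104w^2 - 1012w + 19040) + (-144w^3 - 720w^2 - 8784w - 97920)
  -4w^4 + 8w^3 - 104w^2 - 1012w + 19040 = ((1/36)w - 7/36)(-144w^3 - 720w^2 - 8784w - 97920) + (0)
Last nonzero remainder: -144w^3 - 720w^2 - 8784w - 97920. Dividing through by -144 gives the monic gcd w^3 + 5w^2 + 61w + 680.

680 + 61w + 5w^2 + w^3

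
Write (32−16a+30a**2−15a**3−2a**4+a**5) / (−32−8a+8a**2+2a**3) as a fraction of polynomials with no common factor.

Apply the Euclidean algorithm:
  a**5−2a**4−15a**3+30a**2−16a+32 = ((1/2)a**2−3a+13/2)(2a**3+8a**2−8a−32) + (−30a**2−60a+240)
  2a**3+8a**2−8a−32 = (−(1/15)a−2/15)(−30a**2−60a+240) + (0)
Last nonzero remainder: −30a**2−60a+240. Dividing through by −30 gives the monic gcd a**2+2a−8.
Cancel a**2+2a−8 from numerator and denominator to get the reduced form.

(−4+a−4a**2+a**3)/(4+2a)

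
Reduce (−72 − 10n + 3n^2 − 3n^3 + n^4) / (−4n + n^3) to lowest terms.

(−36 + 13n − 5n^2 + n^3)/(−2n + n^2)

Apply the Euclidean algorithm:
  n^4 − 3n^3 + 3n^2 − 10n − 72 = (n − 3)(n^3 − 4n) + (7n^2 − 22n − 72)
  n^3 − 4n = ((1/7)n + 22/49)(7n^2 − 22n − 72) + ((792/49)n + 1584/49)
  7n^2 − 22n − 72 = ((343/792)n − 49/22)((792/49)n + 1584/49) + (0)
Last nonzero remainder: (792/49)n + 1584/49. Dividing through by 792/49 gives the monic gcd n + 2.
Cancel n + 2 from numerator and denominator to get the reduced form.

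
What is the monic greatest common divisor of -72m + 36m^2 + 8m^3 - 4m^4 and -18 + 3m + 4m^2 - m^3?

By polynomial division,
  -4m^4 + 8m^3 + 36m^2 - 72m = (4m + 8)(-m^3 + 4m^2 + 3m - 18) + (-8m^2 - 24m + 144)
  -m^3 + 4m^2 + 3m - 18 = ((1/8)m - 7/8)(-8m^2 - 24m + 144) + (-36m + 108)
  -8m^2 - 24m + 144 = ((2/9)m + 4/3)(-36m + 108) + (0)
Last nonzero remainder: -36m + 108. Dividing through by -36 gives the monic gcd m - 3.

-3 + m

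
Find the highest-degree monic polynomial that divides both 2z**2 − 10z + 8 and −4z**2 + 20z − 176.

1

Repeated division with remainder:
  2z**2 − 10z + 8 = (−1/2)(−4z**2 + 20z − 176) + (−80)
  −4z**2 + 20z − 176 = ((1/20)z**2 − (1/4)z + 11/5)(−80) + (0)
The last nonzero remainder is the constant −80, so the polynomials are coprime and gcd = 1.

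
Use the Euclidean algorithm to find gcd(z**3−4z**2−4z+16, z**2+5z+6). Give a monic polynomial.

Euclidean algorithm in ℚ[z]:
  z**3−4z**2−4z+16 = (z−9)(z**2+5z+6) + (35z+70)
  z**2+5z+6 = ((1/35)z+3/35)(35z+70) + (0)
Last nonzero remainder: 35z+70. Dividing through by 35 gives the monic gcd z+2.

z+2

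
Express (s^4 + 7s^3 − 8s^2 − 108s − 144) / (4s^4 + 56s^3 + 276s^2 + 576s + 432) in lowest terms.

Apply the Euclidean algorithm:
  s^4 + 7s^3 − 8s^2 − 108s − 144 = (1/4)(4s^4 + 56s^3 + 276s^2 + 576s + 432) + (−7s^3 − 77s^2 − 252s − 252)
  4s^4 + 56s^3 + 276s^2 + 576s + 432 = (−(4/7)s − 12/7)(−7s^3 − 77s^2 − 252s − 252) + (0)
Last nonzero remainder: −7s^3 − 77s^2 − 252s − 252. Dividing through by −7 gives the monic gcd s^3 + 11s^2 + 36s + 36.
Cancel s^3 + 11s^2 + 36s + 36 from numerator and denominator to get the reduced form.

(s − 4)/(4s + 12)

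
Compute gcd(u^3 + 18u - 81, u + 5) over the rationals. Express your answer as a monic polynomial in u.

Apply the Euclidean algorithm:
  u^3 + 18u - 81 = (u^2 - 5u + 43)(u + 5) + (-296)
  u + 5 = (-(1/296)u - 5/296)(-296) + (0)
The last nonzero remainder is the constant -296, so the polynomials are coprime and gcd = 1.

1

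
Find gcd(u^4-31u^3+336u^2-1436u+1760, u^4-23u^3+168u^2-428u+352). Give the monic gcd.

By polynomial division,
  u^4-31u^3+336u^2-1436u+1760 = (u^4-23u^3+168u^2-428u+352) + (-8u^3+168u^2-1008u+1408)
  u^4-23u^3+168u^2-428u+352 = (-(1/8)u+1/4)(-8u^3+168u^2-1008u+1408) + (0)
Last nonzero remainder: -8u^3+168u^2-1008u+1408. Dividing through by -8 gives the monic gcd u^3-21u^2+126u-176.

u^3-21u^2+126u-176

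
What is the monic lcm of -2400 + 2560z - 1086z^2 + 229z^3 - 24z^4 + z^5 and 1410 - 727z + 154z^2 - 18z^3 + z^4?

-112800 + 137120z - 71362z^2 + 20925z^3 - 3817z^4 + 444z^5 - 31z^6 + z^7

Euclidean algorithm in ℚ[z]:
  z^5 - 24z^4 + 229z^3 - 1086z^2 + 2560z - 2400 = (z - 6)(z^4 - 18z^3 + 154z^2 - 727z + 1410) + (-33z^3 + 565z^2 - 3212z + 6060)
  z^4 - 18z^3 + 154z^2 - 727z + 1410 = (-(1/33)z + 29/1089)(-33z^3 + 565z^2 - 3212z + 6060) + ((45325/1089)z^2 - (45325/99)z + 453250/363)
  -33z^3 + 565z^2 - 3212z + 6060 = (-(35937/45325)z + 219978/45325)((45325/1089)z^2 - (45325/99)z + 453250/363) + (0)
Last nonzero remainder: (45325/1089)z^2 - (45325/99)z + 453250/363. Dividing through by 45325/1089 gives the monic gcd z^2 - 11z + 30.
Then lcm(f, g) = f·g / gcd(f, g); expanding and making the result monic gives the answer.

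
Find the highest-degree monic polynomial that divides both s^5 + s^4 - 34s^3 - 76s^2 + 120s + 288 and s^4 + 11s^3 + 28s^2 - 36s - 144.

By polynomial division,
  s^5 + s^4 - 34s^3 - 76s^2 + 120s + 288 = (s - 10)(s^4 + 11s^3 + 28s^2 - 36s - 144) + (48s^3 + 240s^2 - 96s - 1152)
  s^4 + 11s^3 + 28s^2 - 36s - 144 = ((1/48)s + 1/8)(48s^3 + 240s^2 - 96s - 1152) + (0)
Last nonzero remainder: 48s^3 + 240s^2 - 96s - 1152. Dividing through by 48 gives the monic gcd s^3 + 5s^2 - 2s - 24.

s^3 + 5s^2 - 2s - 24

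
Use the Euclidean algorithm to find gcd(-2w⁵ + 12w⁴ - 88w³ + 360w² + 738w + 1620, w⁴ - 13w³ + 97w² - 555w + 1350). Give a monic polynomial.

Euclidean algorithm in ℚ[w]:
  -2w⁵ + 12w⁴ - 88w³ + 360w² + 738w + 1620 = (-2w - 14)(w⁴ - 13w³ + 97w² - 555w + 1350) + (-76w³ + 608w² - 4332w + 20520)
  w⁴ - 13w³ + 97w² - 555w + 1350 = (-(1/76)w + 5/76)(-76w³ + 608w² - 4332w + 20520) + (0)
Last nonzero remainder: -76w³ + 608w² - 4332w + 20520. Dividing through by -76 gives the monic gcd w³ - 8w² + 57w - 270.

w³ - 8w² + 57w - 270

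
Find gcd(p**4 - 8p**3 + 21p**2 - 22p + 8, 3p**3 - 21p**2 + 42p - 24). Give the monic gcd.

p**3 - 7p**2 + 14p - 8

By polynomial division,
  p**4 - 8p**3 + 21p**2 - 22p + 8 = ((1/3)p - 1/3)(3p**3 - 21p**2 + 42p - 24) + (0)
Last nonzero remainder: 3p**3 - 21p**2 + 42p - 24. Dividing through by 3 gives the monic gcd p**3 - 7p**2 + 14p - 8.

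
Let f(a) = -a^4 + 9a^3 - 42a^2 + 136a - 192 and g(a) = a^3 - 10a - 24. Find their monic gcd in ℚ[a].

a - 4

Repeated division with remainder:
  -a^4 + 9a^3 - 42a^2 + 136a - 192 = (-a + 9)(a^3 - 10a - 24) + (-52a^2 + 202a + 24)
  a^3 - 10a - 24 = (-(1/52)a - 101/1352)(-52a^2 + 202a + 24) + ((3753/676)a - 3753/169)
  -52a^2 + 202a + 24 = (-(35152/3753)a - 1352/1251)((3753/676)a - 3753/169) + (0)
Last nonzero remainder: (3753/676)a - 3753/169. Dividing through by 3753/676 gives the monic gcd a - 4.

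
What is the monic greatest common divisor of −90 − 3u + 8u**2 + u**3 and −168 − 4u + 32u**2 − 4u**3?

Euclidean algorithm in ℚ[u]:
  u**3 + 8u**2 − 3u − 90 = (−1/4)(−4u**3 + 32u**2 − 4u − 168) + (16u**2 − 4u − 132)
  −4u**3 + 32u**2 − 4u − 168 = (−(1/4)u + 31/16)(16u**2 − 4u − 132) + (−(117/4)u + 351/4)
  16u**2 − 4u − 132 = (−(64/117)u − 176/117)(−(117/4)u + 351/4) + (0)
Last nonzero remainder: −(117/4)u + 351/4. Dividing through by −117/4 gives the monic gcd u − 3.

−3 + u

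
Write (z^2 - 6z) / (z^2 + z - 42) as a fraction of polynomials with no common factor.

(z)/(z + 7)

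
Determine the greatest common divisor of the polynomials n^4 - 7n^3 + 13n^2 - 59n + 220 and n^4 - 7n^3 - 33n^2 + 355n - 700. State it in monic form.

n^2 - 9n + 20

Euclidean algorithm in ℚ[n]:
  n^4 - 7n^3 + 13n^2 - 59n + 220 = (n^4 - 7n^3 - 33n^2 + 355n - 700) + (46n^2 - 414n + 920)
  n^4 - 7n^3 - 33n^2 + 355n - 700 = ((1/46)n^2 + (1/23)n - 35/46)(46n^2 - 414n + 920) + (0)
Last nonzero remainder: 46n^2 - 414n + 920. Dividing through by 46 gives the monic gcd n^2 - 9n + 20.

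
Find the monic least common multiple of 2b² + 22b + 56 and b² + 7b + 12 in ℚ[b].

b³ + 14b² + 61b + 84

By polynomial division,
  2b² + 22b + 56 = (2)(b² + 7b + 12) + (8b + 32)
  b² + 7b + 12 = ((1/8)b + 3/8)(8b + 32) + (0)
Last nonzero remainder: 8b + 32. Dividing through by 8 gives the monic gcd b + 4.
Then lcm(f, g) = f·g / gcd(f, g); expanding and making the result monic gives the answer.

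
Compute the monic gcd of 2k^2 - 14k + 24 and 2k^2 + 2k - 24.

Euclidean algorithm in ℚ[k]:
  2k^2 - 14k + 24 = (2k^2 + 2k - 24) + (-16k + 48)
  2k^2 + 2k - 24 = (-(1/8)k - 1/2)(-16k + 48) + (0)
Last nonzero remainder: -16k + 48. Dividing through by -16 gives the monic gcd k - 3.

k - 3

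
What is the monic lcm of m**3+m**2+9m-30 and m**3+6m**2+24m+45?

m**4+4m**3+12m**2-3m-90

Euclidean algorithm in ℚ[m]:
  m**3+m**2+9m-30 = (m**3+6m**2+24m+45) + (-5m**2-15m-75)
  m**3+6m**2+24m+45 = (-(1/5)m-3/5)(-5m**2-15m-75) + (0)
Last nonzero remainder: -5m**2-15m-75. Dividing through by -5 gives the monic gcd m**2+3m+15.
Then lcm(f, g) = f·g / gcd(f, g); expanding and making the result monic gives the answer.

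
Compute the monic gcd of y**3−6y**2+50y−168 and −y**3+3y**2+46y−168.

Repeated division with remainder:
  y**3−6y**2+50y−168 = (−1)(−y**3+3y**2+46y−168) + (−3y**2+96y−336)
  −y**3+3y**2+46y−168 = ((1/3)y+29/3)(−3y**2+96y−336) + (−770y+3080)
  −3y**2+96y−336 = ((3/770)y−6/55)(−770y+3080) + (0)
Last nonzero remainder: −770y+3080. Dividing through by −770 gives the monic gcd y−4.

y−4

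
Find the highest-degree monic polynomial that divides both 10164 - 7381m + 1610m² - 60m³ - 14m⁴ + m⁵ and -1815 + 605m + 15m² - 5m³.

363 - 121m - 3m² + m³

Apply the Euclidean algorithm:
  m⁵ - 14m⁴ - 60m³ + 1610m² - 7381m + 10164 = (-(1/5)m² + (11/5)m - 28/5)(-5m³ + 15m² + 605m - 1815) + (0)
Last nonzero remainder: -5m³ + 15m² + 605m - 1815. Dividing through by -5 gives the monic gcd m³ - 3m² - 121m + 363.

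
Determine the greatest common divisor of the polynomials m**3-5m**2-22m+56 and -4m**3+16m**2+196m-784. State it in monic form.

Apply the Euclidean algorithm:
  m**3-5m**2-22m+56 = (-1/4)(-4m**3+16m**2+196m-784) + (-m**2+27m-140)
  -4m**3+16m**2+196m-784 = (4m+92)(-m**2+27m-140) + (-1728m+12096)
  -m**2+27m-140 = ((1/1728)m-5/432)(-1728m+12096) + (0)
Last nonzero remainder: -1728m+12096. Dividing through by -1728 gives the monic gcd m-7.

m-7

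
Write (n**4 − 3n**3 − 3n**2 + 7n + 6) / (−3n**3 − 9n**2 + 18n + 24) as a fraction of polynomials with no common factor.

(−n**2 + 2n + 3)/(3n + 12)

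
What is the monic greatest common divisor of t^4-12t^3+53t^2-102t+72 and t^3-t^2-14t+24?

By polynomial division,
  t^4-12t^3+53t^2-102t+72 = (t-11)(t^3-t^2-14t+24) + (56t^2-280t+336)
  t^3-t^2-14t+24 = ((1/56)t+1/14)(56t^2-280t+336) + (0)
Last nonzero remainder: 56t^2-280t+336. Dividing through by 56 gives the monic gcd t^2-5t+6.

t^2-5t+6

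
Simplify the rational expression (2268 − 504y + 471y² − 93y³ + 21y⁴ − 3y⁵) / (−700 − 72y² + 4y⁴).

(324 − 72y + 21y² − 3y³)/(−100 + 4y²)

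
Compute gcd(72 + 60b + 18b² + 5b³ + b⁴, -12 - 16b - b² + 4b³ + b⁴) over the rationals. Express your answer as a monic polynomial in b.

Repeated division with remainder:
  b⁴ + 5b³ + 18b² + 60b + 72 = (b⁴ + 4b³ - b² - 16b - 12) + (b³ + 19b² + 76b + 84)
  b⁴ + 4b³ - b² - 16b - 12 = (b - 15)(b³ + 19b² + 76b + 84) + (208b² + 1040b + 1248)
  b³ + 19b² + 76b + 84 = ((1/208)b + 7/104)(208b² + 1040b + 1248) + (0)
Last nonzero remainder: 208b² + 1040b + 1248. Dividing through by 208 gives the monic gcd b² + 5b + 6.

6 + 5b + b²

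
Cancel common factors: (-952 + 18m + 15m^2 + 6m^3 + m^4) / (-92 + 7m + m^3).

(238 + 55m + 10m^2 + m^3)/(23 + 4m + m^2)

Repeated division with remainder:
  m^4 + 6m^3 + 15m^2 + 18m - 952 = (m + 6)(m^3 + 7m - 92) + (8m^2 + 68m - 400)
  m^3 + 7m - 92 = ((1/8)m - 17/16)(8m^2 + 68m - 400) + ((517/4)m - 517)
  8m^2 + 68m - 400 = ((32/517)m + 400/517)((517/4)m - 517) + (0)
Last nonzero remainder: (517/4)m - 517. Dividing through by 517/4 gives the monic gcd m - 4.
Cancel m - 4 from numerator and denominator to get the reduced form.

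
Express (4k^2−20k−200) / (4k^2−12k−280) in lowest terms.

Euclidean algorithm in ℚ[k]:
  4k^2−20k−200 = (4k^2−12k−280) + (−8k+80)
  4k^2−12k−280 = (−(1/2)k−7/2)(−8k+80) + (0)
Last nonzero remainder: −8k+80. Dividing through by −8 gives the monic gcd k−10.
Cancel k−10 from numerator and denominator to get the reduced form.

(k+5)/(k+7)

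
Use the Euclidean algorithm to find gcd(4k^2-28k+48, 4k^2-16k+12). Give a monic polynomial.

By polynomial division,
  4k^2-28k+48 = (4k^2-16k+12) + (-12k+36)
  4k^2-16k+12 = (-(1/3)k+1/3)(-12k+36) + (0)
Last nonzero remainder: -12k+36. Dividing through by -12 gives the monic gcd k-3.

k-3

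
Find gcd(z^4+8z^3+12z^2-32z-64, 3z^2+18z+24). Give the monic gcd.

z^2+6z+8

By polynomial division,
  z^4+8z^3+12z^2-32z-64 = ((1/3)z^2+(2/3)z-8/3)(3z^2+18z+24) + (0)
Last nonzero remainder: 3z^2+18z+24. Dividing through by 3 gives the monic gcd z^2+6z+8.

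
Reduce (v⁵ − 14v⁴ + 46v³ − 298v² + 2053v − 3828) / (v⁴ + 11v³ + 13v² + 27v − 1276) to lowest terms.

Repeated division with remainder:
  v⁵ − 14v⁴ + 46v³ − 298v² + 2053v − 3828 = (v − 25)(v⁴ + 11v³ + 13v² + 27v − 1276) + (308v³ + 4004v − 35728)
  v⁴ + 11v³ + 13v² + 27v − 1276 = ((1/308)v + 1/28)(308v³ + 4004v − 35728) + (0)
Last nonzero remainder: 308v³ + 4004v − 35728. Dividing through by 308 gives the monic gcd v³ + 13v − 116.
Cancel v³ + 13v − 116 from numerator and denominator to get the reduced form.

(v² − 14v + 33)/(v + 11)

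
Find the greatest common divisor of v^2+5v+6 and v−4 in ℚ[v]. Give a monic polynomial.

1

By polynomial division,
  v^2+5v+6 = (v+9)(v−4) + (42)
  v−4 = ((1/42)v−2/21)(42) + (0)
The last nonzero remainder is the constant 42, so the polynomials are coprime and gcd = 1.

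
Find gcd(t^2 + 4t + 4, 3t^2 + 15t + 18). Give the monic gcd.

t + 2

Apply the Euclidean algorithm:
  t^2 + 4t + 4 = (1/3)(3t^2 + 15t + 18) + (-t - 2)
  3t^2 + 15t + 18 = (-3t - 9)(-t - 2) + (0)
Last nonzero remainder: -t - 2. Dividing through by -1 gives the monic gcd t + 2.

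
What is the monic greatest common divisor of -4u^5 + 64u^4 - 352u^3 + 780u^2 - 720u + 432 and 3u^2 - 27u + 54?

u^2 - 9u + 18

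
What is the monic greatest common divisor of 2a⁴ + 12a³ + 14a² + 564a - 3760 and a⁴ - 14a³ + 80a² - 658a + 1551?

Repeated division with remainder:
  2a⁴ + 12a³ + 14a² + 564a - 3760 = (2)(a⁴ - 14a³ + 80a² - 658a + 1551) + (40a³ - 146a² + 1880a - 6862)
  a⁴ - 14a³ + 80a² - 658a + 1551 = ((1/40)a - 207/800)(40a³ - 146a² + 1880a - 6862) + (-(1911/400)a² - 89817/400)
  40a³ - 146a² + 1880a - 6862 = (-(16000/1911)a + 58400/1911)(-(1911/400)a² - 89817/400) + (0)
Last nonzero remainder: -(1911/400)a² - 89817/400. Dividing through by -1911/400 gives the monic gcd a² + 47.

a² + 47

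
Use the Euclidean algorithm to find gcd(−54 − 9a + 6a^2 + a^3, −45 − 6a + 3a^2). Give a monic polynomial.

3 + a

Apply the Euclidean algorithm:
  a^3 + 6a^2 − 9a − 54 = ((1/3)a + 8/3)(3a^2 − 6a − 45) + (22a + 66)
  3a^2 − 6a − 45 = ((3/22)a − 15/22)(22a + 66) + (0)
Last nonzero remainder: 22a + 66. Dividing through by 22 gives the monic gcd a + 3.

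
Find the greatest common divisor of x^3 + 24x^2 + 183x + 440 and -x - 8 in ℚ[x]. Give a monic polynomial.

x + 8

Apply the Euclidean algorithm:
  x^3 + 24x^2 + 183x + 440 = (-x^2 - 16x - 55)(-x - 8) + (0)
Last nonzero remainder: -x - 8. Dividing through by -1 gives the monic gcd x + 8.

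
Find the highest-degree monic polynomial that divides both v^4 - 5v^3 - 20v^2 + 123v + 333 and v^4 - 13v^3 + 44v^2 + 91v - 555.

v^3 - 8v^2 + 4v + 111

Apply the Euclidean algorithm:
  v^4 - 5v^3 - 20v^2 + 123v + 333 = (v^4 - 13v^3 + 44v^2 + 91v - 555) + (8v^3 - 64v^2 + 32v + 888)
  v^4 - 13v^3 + 44v^2 + 91v - 555 = ((1/8)v - 5/8)(8v^3 - 64v^2 + 32v + 888) + (0)
Last nonzero remainder: 8v^3 - 64v^2 + 32v + 888. Dividing through by 8 gives the monic gcd v^3 - 8v^2 + 4v + 111.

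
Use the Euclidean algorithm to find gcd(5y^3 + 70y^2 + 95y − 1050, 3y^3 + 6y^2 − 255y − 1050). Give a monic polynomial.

y + 7

Euclidean algorithm in ℚ[y]:
  5y^3 + 70y^2 + 95y − 1050 = (5/3)(3y^3 + 6y^2 − 255y − 1050) + (60y^2 + 520y + 700)
  3y^3 + 6y^2 − 255y − 1050 = ((1/20)y − 1/3)(60y^2 + 520y + 700) + (−(350/3)y − 2450/3)
  60y^2 + 520y + 700 = (−(18/35)y − 6/7)(−(350/3)y − 2450/3) + (0)
Last nonzero remainder: −(350/3)y − 2450/3. Dividing through by −350/3 gives the monic gcd y + 7.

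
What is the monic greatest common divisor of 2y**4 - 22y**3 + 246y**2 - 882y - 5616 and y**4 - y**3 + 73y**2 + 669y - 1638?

Euclidean algorithm in ℚ[y]:
  2y**4 - 22y**3 + 246y**2 - 882y - 5616 = (2)(y**4 - y**3 + 73y**2 + 669y - 1638) + (-20y**3 + 100y**2 - 2220y - 2340)
  y**4 - y**3 + 73y**2 + 669y - 1638 = (-(1/20)y - 1/5)(-20y**3 + 100y**2 - 2220y - 2340) + (-18y**2 + 108y - 2106)
  -20y**3 + 100y**2 - 2220y - 2340 = ((10/9)y + 10/9)(-18y**2 + 108y - 2106) + (0)
Last nonzero remainder: -18y**2 + 108y - 2106. Dividing through by -18 gives the monic gcd y**2 - 6y + 117.

y**2 - 6y + 117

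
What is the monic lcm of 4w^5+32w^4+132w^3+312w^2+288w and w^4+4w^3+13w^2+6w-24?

w^6+7w^5+25w^4+45w^3-6w^2-72w

Apply the Euclidean algorithm:
  4w^5+32w^4+132w^3+312w^2+288w = (4w+16)(w^4+4w^3+13w^2+6w-24) + (16w^3+80w^2+288w+384)
  w^4+4w^3+13w^2+6w-24 = ((1/16)w-1/16)(16w^3+80w^2+288w+384) + (0)
Last nonzero remainder: 16w^3+80w^2+288w+384. Dividing through by 16 gives the monic gcd w^3+5w^2+18w+24.
Then lcm(f, g) = f·g / gcd(f, g); expanding and making the result monic gives the answer.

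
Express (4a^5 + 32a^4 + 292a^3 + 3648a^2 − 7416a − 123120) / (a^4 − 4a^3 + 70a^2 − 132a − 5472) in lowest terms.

Repeated division with remainder:
  4a^5 + 32a^4 + 292a^3 + 3648a^2 − 7416a − 123120 = (4a + 48)(a^4 − 4a^3 + 70a^2 − 132a − 5472) + (204a^3 + 816a^2 + 20808a + 139536)
  a^4 − 4a^3 + 70a^2 − 132a − 5472 = ((1/204)a − 2/51)(204a^3 + 816a^2 + 20808a + 139536) + (0)
Last nonzero remainder: 204a^3 + 816a^2 + 20808a + 139536. Dividing through by 204 gives the monic gcd a^3 + 4a^2 + 102a + 684.
Cancel a^3 + 4a^2 + 102a + 684 from numerator and denominator to get the reduced form.

(4a^2 + 16a − 180)/(a − 8)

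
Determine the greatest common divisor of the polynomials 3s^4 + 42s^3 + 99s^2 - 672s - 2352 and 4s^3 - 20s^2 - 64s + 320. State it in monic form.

s^2 - 16

By polynomial division,
  3s^4 + 42s^3 + 99s^2 - 672s - 2352 = ((3/4)s + 57/4)(4s^3 - 20s^2 - 64s + 320) + (432s^2 - 6912)
  4s^3 - 20s^2 - 64s + 320 = ((1/108)s - 5/108)(432s^2 - 6912) + (0)
Last nonzero remainder: 432s^2 - 6912. Dividing through by 432 gives the monic gcd s^2 - 16.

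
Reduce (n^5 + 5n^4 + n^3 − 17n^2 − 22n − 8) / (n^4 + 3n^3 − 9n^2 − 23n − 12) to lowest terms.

Repeated division with remainder:
  n^5 + 5n^4 + n^3 − 17n^2 − 22n − 8 = (n + 2)(n^4 + 3n^3 − 9n^2 − 23n − 12) + (4n^3 + 24n^2 + 36n + 16)
  n^4 + 3n^3 − 9n^2 − 23n − 12 = ((1/4)n − 3/4)(4n^3 + 24n^2 + 36n + 16) + (0)
Last nonzero remainder: 4n^3 + 24n^2 + 36n + 16. Dividing through by 4 gives the monic gcd n^3 + 6n^2 + 9n + 4.
Cancel n^3 + 6n^2 + 9n + 4 from numerator and denominator to get the reduced form.

(n^2 − n − 2)/(n − 3)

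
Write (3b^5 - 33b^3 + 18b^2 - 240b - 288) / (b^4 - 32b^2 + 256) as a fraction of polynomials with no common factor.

(3b^3 + 15b + 18)/(b^2 - 16)

Euclidean algorithm in ℚ[b]:
  3b^5 - 33b^3 + 18b^2 - 240b - 288 = (3b)(b^4 - 32b^2 + 256) + (63b^3 + 18b^2 - 1008b - 288)
  b^4 - 32b^2 + 256 = ((1/63)b - 2/441)(63b^3 + 18b^2 - 1008b - 288) + (-(780/49)b^2 + 12480/49)
  63b^3 + 18b^2 - 1008b - 288 = (-(1029/260)b - 147/130)(-(780/49)b^2 + 12480/49) + (0)
Last nonzero remainder: -(780/49)b^2 + 12480/49. Dividing through by -780/49 gives the monic gcd b^2 - 16.
Cancel b^2 - 16 from numerator and denominator to get the reduced form.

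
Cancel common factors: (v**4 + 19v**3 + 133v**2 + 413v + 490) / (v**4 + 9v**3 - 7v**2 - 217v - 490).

(v + 5)/(v - 5)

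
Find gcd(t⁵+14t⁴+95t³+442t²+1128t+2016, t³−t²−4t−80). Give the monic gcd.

Repeated division with remainder:
  t⁵+14t⁴+95t³+442t²+1128t+2016 = (t²+15t+114)(t³−t²−4t−80) + (696t²+2784t+11136)
  t³−t²−4t−80 = ((1/696)t−5/696)(696t²+2784t+11136) + (0)
Last nonzero remainder: 696t²+2784t+11136. Dividing through by 696 gives the monic gcd t²+4t+16.

t²+4t+16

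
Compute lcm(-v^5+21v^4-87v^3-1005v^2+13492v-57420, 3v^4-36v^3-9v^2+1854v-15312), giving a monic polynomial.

Euclidean algorithm in ℚ[v]:
  -v^5+21v^4-87v^3-1005v^2+13492v-57420 = (-(1/3)v+3)(3v^4-36v^3-9v^2+1854v-15312) + (18v^3-360v^2+2826v-11484)
  3v^4-36v^3-9v^2+1854v-15312 = ((1/6)v+4/3)(18v^3-360v^2+2826v-11484) + (0)
Last nonzero remainder: 18v^3-360v^2+2826v-11484. Dividing through by 18 gives the monic gcd v^3-20v^2+157v-638.
Then lcm(f, g) = f·g / gcd(f, g); expanding and making the result monic gives the answer.

v^6-13v^5-81v^4+1701v^3-5452v^2-50516v+459360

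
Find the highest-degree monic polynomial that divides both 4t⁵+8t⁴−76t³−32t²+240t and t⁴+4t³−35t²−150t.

Repeated division with remainder:
  4t⁵+8t⁴−76t³−32t²+240t = (4t−8)(t⁴+4t³−35t²−150t) + (96t³+288t²−960t)
  t⁴+4t³−35t²−150t = ((1/96)t+1/96)(96t³+288t²−960t) + (−28t²−140t)
  96t³+288t²−960t = (−(24/7)t+48/7)(−28t²−140t) + (0)
Last nonzero remainder: −28t²−140t. Dividing through by −28 gives the monic gcd t²+5t.

t²+5t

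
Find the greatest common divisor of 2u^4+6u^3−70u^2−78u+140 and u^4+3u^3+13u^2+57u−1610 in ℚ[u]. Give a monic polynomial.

Apply the Euclidean algorithm:
  2u^4+6u^3−70u^2−78u+140 = (2)(u^4+3u^3+13u^2+57u−1610) + (−96u^2−192u+3360)
  u^4+3u^3+13u^2+57u−1610 = (−(1/96)u^2−(1/96)u−23/48)(−96u^2−192u+3360) + (0)
Last nonzero remainder: −96u^2−192u+3360. Dividing through by −96 gives the monic gcd u^2+2u−35.

u^2+2u−35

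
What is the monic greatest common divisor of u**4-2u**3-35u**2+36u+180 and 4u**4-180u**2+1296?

u**2-9u+18

Euclidean algorithm in ℚ[u]:
  u**4-2u**3-35u**2+36u+180 = (1/4)(4u**4-180u**2+1296) + (-2u**3+10u**2+36u-144)
  4u**4-180u**2+1296 = (-2u-10)(-2u**3+10u**2+36u-144) + (-8u**2+72u-144)
  -2u**3+10u**2+36u-144 = ((1/4)u+1)(-8u**2+72u-144) + (0)
Last nonzero remainder: -8u**2+72u-144. Dividing through by -8 gives the monic gcd u**2-9u+18.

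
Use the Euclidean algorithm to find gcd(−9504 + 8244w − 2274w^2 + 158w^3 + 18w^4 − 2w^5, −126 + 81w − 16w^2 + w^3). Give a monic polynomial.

18 − 9w + w^2

Apply the Euclidean algorithm:
  −2w^5 + 18w^4 + 158w^3 − 2274w^2 + 8244w − 9504 = (−2w^2 − 14w + 96)(w^3 − 16w^2 + 81w − 126) + (144w^2 − 1296w + 2592)
  w^3 − 16w^2 + 81w − 126 = ((1/144)w − 7/144)(144w^2 − 1296w + 2592) + (0)
Last nonzero remainder: 144w^2 − 1296w + 2592. Dividing through by 144 gives the monic gcd w^2 − 9w + 18.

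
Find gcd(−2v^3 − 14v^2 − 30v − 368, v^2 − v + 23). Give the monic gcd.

v^2 − v + 23

Euclidean algorithm in ℚ[v]:
  −2v^3 − 14v^2 − 30v − 368 = (−2v − 16)(v^2 − v + 23) + (0)
The last nonzero remainder v^2 − v + 23 is already monic.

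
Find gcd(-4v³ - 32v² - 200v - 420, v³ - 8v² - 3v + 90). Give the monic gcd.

Euclidean algorithm in ℚ[v]:
  -4v³ - 32v² - 200v - 420 = (-4)(v³ - 8v² - 3v + 90) + (-64v² - 212v - 60)
  v³ - 8v² - 3v + 90 = (-(1/64)v + 181/1024)(-64v² - 212v - 60) + ((8585/256)v + 25755/256)
  -64v² - 212v - 60 = (-(16384/8585)v - 1024/1717)((8585/256)v + 25755/256) + (0)
Last nonzero remainder: (8585/256)v + 25755/256. Dividing through by 8585/256 gives the monic gcd v + 3.

v + 3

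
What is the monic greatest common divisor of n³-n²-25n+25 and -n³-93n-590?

Apply the Euclidean algorithm:
  n³-n²-25n+25 = (-1)(-n³-93n-590) + (-n²-118n-565)
  -n³-93n-590 = (n-118)(-n²-118n-565) + (-13452n-67260)
  -n²-118n-565 = ((1/13452)n+113/13452)(-13452n-67260) + (0)
Last nonzero remainder: -13452n-67260. Dividing through by -13452 gives the monic gcd n+5.

n+5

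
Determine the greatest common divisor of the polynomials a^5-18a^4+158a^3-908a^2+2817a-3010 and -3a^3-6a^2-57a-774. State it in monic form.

a^2-4a+43

Repeated division with remainder:
  a^5-18a^4+158a^3-908a^2+2817a-3010 = (-(1/3)a^2+(20/3)a-179/3)(-3a^3-6a^2-57a-774) + (-1144a^2+4576a-49192)
  -3a^3-6a^2-57a-774 = ((3/1144)a+9/572)(-1144a^2+4576a-49192) + (0)
Last nonzero remainder: -1144a^2+4576a-49192. Dividing through by -1144 gives the monic gcd a^2-4a+43.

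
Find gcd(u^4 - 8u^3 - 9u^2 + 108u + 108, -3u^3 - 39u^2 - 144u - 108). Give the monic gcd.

u + 1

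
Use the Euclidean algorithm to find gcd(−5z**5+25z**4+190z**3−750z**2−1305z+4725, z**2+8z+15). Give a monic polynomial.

z**2+8z+15

Apply the Euclidean algorithm:
  −5z**5+25z**4+190z**3−750z**2−1305z+4725 = (−5z**3+65z**2−255z+315)(z**2+8z+15) + (0)
The last nonzero remainder z**2+8z+15 is already monic.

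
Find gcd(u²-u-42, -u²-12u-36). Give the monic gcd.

Repeated division with remainder:
  u²-u-42 = (-1)(-u²-12u-36) + (-13u-78)
  -u²-12u-36 = ((1/13)u+6/13)(-13u-78) + (0)
Last nonzero remainder: -13u-78. Dividing through by -13 gives the monic gcd u+6.

u+6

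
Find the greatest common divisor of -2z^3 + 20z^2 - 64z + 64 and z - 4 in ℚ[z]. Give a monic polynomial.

Repeated division with remainder:
  -2z^3 + 20z^2 - 64z + 64 = (-2z^2 + 12z - 16)(z - 4) + (0)
The last nonzero remainder z - 4 is already monic.

z - 4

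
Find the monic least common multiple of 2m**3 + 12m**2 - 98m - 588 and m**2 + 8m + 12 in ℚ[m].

m**4 + 8m**3 - 37m**2 - 392m - 588

Repeated division with remainder:
  2m**3 + 12m**2 - 98m - 588 = (2m - 4)(m**2 + 8m + 12) + (-90m - 540)
  m**2 + 8m + 12 = (-(1/90)m - 1/45)(-90m - 540) + (0)
Last nonzero remainder: -90m - 540. Dividing through by -90 gives the monic gcd m + 6.
Then lcm(f, g) = f·g / gcd(f, g); expanding and making the result monic gives the answer.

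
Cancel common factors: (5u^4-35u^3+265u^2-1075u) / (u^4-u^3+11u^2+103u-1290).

(5u)/(u+6)

Apply the Euclidean algorithm:
  5u^4-35u^3+265u^2-1075u = (5)(u^4-u^3+11u^2+103u-1290) + (-30u^3+210u^2-1590u+6450)
  u^4-u^3+11u^2+103u-1290 = (-(1/30)u-1/5)(-30u^3+210u^2-1590u+6450) + (0)
Last nonzero remainder: -30u^3+210u^2-1590u+6450. Dividing through by -30 gives the monic gcd u^3-7u^2+53u-215.
Cancel u^3-7u^2+53u-215 from numerator and denominator to get the reduced form.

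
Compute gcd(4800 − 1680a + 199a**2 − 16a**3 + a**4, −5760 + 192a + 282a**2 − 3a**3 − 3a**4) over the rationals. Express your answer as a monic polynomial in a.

By polynomial division,
  a**4 − 16a**3 + 199a**2 − 1680a + 4800 = (−1/3)(−3a**4 − 3a**3 + 282a**2 + 192a − 5760) + (−17a**3 + 293a**2 − 1616a + 2880)
  −3a**4 − 3a**3 + 282a**2 + 192a − 5760 = ((3/17)a + 930/289)(−17a**3 + 293a**2 − 1616a + 2880) + (−(108576/289)a**2 + (1411488/289)a − 4343040/289)
  −17a**3 + 293a**2 − 1616a + 2880 = ((4913/108576)a − 289/1508)(−(108576/289)a**2 + (1411488/289)a − 4343040/289) + (0)
Last nonzero remainder: −(108576/289)a**2 + (1411488/289)a − 4343040/289. Dividing through by −108576/289 gives the monic gcd a**2 − 13a + 40.

40 − 13a + a**2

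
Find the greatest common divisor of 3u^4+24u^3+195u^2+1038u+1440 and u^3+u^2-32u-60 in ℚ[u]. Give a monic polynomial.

u^2+7u+10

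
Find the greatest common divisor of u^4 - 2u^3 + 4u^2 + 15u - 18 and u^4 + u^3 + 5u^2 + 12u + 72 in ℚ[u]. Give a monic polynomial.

By polynomial division,
  u^4 - 2u^3 + 4u^2 + 15u - 18 = (u^4 + u^3 + 5u^2 + 12u + 72) + (-3u^3 - u^2 + 3u - 90)
  u^4 + u^3 + 5u^2 + 12u + 72 = (-(1/3)u - 2/9)(-3u^3 - u^2 + 3u - 90) + ((52/9)u^2 - (52/3)u + 52)
  -3u^3 - u^2 + 3u - 90 = (-(27/52)u - 45/26)((52/9)u^2 - (52/3)u + 52) + (0)
Last nonzero remainder: (52/9)u^2 - (52/3)u + 52. Dividing through by 52/9 gives the monic gcd u^2 - 3u + 9.

u^2 - 3u + 9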